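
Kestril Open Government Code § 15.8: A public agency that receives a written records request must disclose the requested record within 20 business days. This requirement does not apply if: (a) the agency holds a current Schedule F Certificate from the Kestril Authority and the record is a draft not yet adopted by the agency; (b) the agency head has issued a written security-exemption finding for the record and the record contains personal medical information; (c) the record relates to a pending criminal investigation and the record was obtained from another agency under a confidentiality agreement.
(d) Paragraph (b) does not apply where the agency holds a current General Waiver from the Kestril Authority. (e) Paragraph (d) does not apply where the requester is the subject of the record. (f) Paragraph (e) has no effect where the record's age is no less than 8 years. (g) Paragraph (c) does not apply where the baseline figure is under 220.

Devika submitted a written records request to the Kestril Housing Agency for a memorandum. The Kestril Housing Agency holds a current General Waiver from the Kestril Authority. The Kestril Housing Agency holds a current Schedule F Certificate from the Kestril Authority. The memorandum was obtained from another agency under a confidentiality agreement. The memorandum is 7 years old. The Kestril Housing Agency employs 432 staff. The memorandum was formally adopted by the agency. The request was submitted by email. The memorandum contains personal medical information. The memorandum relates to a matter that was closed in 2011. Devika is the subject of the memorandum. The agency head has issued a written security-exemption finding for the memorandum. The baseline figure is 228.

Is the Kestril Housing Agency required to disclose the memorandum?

No — exception (b) applies; the Kestril Housing Agency is not required to disclose the memorandum.

Exception (a) requires that the record is a draft not yet adopted by the agency; but the memorandum has been formally adopted, so (a) is unavailable.
All of (b)'s requirements are met (a written security-exemption finding has been issued; the memorandum contains personal medical information). Applying paragraphs (d)–(f): (d) would limit (b) — a current General Waiver is held — but (e) sets (d) aside: (e) operates against (d): Devika is the subject of the memorandum. (f), which would lift (e), does not operate here — the record's age is 7 years, short of 8 years. Exception (b) stands.
Exception (c) does not apply: the memorandum relates to a closed matter.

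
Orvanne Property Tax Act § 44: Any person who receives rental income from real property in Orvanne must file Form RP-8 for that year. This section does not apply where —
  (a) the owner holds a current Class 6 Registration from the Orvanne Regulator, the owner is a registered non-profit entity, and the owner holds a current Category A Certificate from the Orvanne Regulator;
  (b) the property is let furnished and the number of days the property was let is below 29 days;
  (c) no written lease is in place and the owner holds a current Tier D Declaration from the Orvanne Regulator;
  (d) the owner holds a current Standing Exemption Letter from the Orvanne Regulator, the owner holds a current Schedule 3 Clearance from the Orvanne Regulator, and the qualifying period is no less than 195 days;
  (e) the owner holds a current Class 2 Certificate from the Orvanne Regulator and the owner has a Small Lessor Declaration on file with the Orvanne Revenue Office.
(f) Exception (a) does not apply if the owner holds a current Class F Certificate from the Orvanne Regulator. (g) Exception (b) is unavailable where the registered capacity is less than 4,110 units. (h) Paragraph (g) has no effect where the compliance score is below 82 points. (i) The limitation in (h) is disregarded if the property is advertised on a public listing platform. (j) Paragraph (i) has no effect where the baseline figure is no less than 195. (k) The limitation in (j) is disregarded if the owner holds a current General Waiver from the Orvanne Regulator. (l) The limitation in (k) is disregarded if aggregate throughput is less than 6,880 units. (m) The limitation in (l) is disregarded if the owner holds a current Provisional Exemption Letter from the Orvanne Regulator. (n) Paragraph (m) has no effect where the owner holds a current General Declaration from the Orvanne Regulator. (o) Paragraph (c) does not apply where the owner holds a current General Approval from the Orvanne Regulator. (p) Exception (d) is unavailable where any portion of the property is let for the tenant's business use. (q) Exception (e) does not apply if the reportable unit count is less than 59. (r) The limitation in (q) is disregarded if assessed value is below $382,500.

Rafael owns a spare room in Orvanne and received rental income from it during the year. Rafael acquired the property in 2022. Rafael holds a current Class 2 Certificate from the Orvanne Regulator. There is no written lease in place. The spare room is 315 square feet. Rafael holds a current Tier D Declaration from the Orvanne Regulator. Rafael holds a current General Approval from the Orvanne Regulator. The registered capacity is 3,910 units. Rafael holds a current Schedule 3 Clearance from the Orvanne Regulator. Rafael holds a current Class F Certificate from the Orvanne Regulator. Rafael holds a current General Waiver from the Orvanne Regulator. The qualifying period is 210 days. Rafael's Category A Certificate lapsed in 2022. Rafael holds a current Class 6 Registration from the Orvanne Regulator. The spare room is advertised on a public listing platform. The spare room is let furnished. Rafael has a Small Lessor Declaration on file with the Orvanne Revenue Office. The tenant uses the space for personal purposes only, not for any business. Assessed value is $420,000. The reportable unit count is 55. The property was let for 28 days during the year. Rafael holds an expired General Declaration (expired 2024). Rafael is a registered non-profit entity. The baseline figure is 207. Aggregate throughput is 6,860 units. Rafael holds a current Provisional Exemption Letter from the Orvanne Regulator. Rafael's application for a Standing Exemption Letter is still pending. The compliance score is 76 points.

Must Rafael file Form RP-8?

Exception (a) requires that the owner holds a current Category A Certificate from the Orvanne Regulator; but there is no Category A Certificate in force, so (a) is unavailable.
Exception (b)'s conditions are all satisfied: the property is let furnished; the number of days the property was let is 28 days, below the 29 days limit. Turning to paragraphs (g)–(n): (g) operates against (b): the registered capacity is 3,910 units, less than the 4,110 units limit. (h) would limit (g) — the compliance score is 76 points, below the 82 points limit — but (i) sets (h) aside: (i) applies — the property is publicly advertised. (j) is triggered (the baseline figure is 207, meeting the 195 threshold), but is displaced by (k): (k) is engaged — a current General Waiver is held. (l) applies (aggregate throughput is 6,860 units, less than the 6,880 units limit), but is displaced by (m): (m) is engaged — a current Provisional Exemption Letter is held. (n), which would lift (m), is inapplicable — no current General Declaration is held. So (b) is unavailable.
Exception (c): there is no written lease; a current Tier D Declaration is held — every condition holds. Turning to paragraph (o): (o) operates against (c): a current General Approval is held. So (c) is unavailable.
Exception (d) fails — the Standing Exemption Letter is not current.
All of (e)'s requirements are met (a current Class 2 Certificate is held; a Small Lessor Declaration is on file). But applying paragraphs (q)–(r): (q) operates against (e): the reportable unit count is 55, less than the 59 limit. (r) is not engaged (assessed value is $420,000, not below $382,500), so (q) stands. So (e) is unavailable.
Every exception is unavailable, so the rule governs.

Yes — Rafael must file Form RP-8.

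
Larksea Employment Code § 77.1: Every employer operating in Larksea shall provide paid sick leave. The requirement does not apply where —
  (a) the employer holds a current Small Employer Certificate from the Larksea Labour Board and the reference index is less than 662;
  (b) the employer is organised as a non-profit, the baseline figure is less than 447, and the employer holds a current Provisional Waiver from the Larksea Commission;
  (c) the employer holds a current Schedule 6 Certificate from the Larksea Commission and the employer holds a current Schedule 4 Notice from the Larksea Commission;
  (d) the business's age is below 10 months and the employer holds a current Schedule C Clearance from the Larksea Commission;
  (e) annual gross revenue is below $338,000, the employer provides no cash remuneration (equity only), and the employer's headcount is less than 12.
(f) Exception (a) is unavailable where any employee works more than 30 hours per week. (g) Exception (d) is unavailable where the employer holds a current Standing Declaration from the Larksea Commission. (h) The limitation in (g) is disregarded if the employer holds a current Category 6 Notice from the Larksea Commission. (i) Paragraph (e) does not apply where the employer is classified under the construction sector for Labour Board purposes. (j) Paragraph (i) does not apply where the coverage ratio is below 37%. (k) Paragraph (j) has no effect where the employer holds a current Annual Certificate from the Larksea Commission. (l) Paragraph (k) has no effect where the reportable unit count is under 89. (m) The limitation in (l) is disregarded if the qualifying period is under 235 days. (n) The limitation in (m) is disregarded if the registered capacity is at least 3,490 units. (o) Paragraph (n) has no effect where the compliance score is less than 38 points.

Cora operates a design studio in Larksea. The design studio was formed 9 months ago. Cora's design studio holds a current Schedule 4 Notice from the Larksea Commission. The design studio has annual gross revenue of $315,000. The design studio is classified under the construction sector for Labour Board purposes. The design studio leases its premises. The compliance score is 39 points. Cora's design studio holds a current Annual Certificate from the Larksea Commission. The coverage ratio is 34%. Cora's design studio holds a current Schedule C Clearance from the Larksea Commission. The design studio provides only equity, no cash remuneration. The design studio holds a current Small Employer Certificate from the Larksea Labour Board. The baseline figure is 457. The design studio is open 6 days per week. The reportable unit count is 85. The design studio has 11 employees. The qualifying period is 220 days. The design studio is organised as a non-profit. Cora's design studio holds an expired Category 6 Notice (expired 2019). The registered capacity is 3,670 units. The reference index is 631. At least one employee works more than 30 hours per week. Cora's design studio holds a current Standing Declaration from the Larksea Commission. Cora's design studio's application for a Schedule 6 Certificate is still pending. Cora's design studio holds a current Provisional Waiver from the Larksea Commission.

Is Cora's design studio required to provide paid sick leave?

No — exception (e) applies; Cora's design studio is not required to provide paid sick leave.

All of (a)'s requirements are met (a current Small Employer Certificate is held; the reference index is 631, less than the 662 limit). However, paragraph (f) must be considered: (f) operates against (a): at least one employee exceeds 30 hours/week. (a) is therefore removed.
Exception (b) does not apply: the baseline figure is 457, not less than 447.
Exception (c) fails — no current Schedule 6 Certificate is held.
All of (d)'s requirements are met (the business's age is 9 months, below the 10 months limit; a current Schedule C Clearance is held). However, paragraphs (g)–(h) must be considered: (g) operates against (d): a current Standing Declaration is held. (h) is not triggered (no current Category 6 Notice is held), so (g) stands. So (d) is unavailable.
Exception (e)'s conditions are all satisfied: annual gross revenue is $315,000, below the $338,000 limit; remuneration is equity-only; the employer's headcount is 11, less than the 12 limit. Applying paragraphs (i)–(o): (i) would limit (e) — the design studio is classified under the construction sector — but (j) sets (i) aside: (j) operates against (i): the coverage ratio is 34%, below the 37% limit. (k) is triggered (a current Annual Certificate is held), but is overridden by (l): (l) operates against (k): the reportable unit count is 85, under the 89 limit. (m) is engaged (the qualifying period is 220 days, under the 235 days limit), but is displaced by (n): (n) operates against (m): the registered capacity is 3,670 units, meeting the 3,490 units threshold. (o), which would lift (n), is not triggered — the compliance score is 39 points, not less than 38 points. Exception (e) stands.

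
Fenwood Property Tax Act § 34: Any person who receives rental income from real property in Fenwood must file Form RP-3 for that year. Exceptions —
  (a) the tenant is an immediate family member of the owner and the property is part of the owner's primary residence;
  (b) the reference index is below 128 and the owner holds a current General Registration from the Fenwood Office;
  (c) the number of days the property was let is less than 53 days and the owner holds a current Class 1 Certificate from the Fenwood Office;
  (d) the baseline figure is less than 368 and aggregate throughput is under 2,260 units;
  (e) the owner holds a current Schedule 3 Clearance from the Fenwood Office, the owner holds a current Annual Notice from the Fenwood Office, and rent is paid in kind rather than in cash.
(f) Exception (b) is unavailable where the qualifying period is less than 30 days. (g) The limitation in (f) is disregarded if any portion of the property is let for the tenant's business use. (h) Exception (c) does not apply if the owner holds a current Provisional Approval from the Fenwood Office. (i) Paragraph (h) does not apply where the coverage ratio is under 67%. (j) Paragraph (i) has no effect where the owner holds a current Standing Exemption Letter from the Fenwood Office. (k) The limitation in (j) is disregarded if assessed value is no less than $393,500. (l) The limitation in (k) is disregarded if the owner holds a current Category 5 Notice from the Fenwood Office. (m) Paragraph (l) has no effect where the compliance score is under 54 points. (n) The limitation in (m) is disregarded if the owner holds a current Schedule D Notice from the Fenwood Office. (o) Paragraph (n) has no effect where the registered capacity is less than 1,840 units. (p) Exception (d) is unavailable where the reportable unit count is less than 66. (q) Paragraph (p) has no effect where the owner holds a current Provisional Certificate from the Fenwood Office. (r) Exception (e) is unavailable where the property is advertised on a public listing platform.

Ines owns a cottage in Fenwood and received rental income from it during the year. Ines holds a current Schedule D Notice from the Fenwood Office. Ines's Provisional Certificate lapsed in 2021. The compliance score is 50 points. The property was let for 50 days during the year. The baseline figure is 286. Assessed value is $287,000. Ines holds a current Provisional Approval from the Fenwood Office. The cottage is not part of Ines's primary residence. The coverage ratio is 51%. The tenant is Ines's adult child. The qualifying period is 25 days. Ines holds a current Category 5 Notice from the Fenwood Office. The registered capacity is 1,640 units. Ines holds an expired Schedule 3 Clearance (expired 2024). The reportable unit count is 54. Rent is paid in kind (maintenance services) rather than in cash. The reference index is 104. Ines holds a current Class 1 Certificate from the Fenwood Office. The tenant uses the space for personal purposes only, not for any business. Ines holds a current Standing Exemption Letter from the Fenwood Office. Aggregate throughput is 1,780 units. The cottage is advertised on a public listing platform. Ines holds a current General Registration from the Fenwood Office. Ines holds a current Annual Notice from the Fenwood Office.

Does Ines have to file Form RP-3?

Exception (a) requires that the property is part of the owner's primary residence; but the cottage is not part of the primary residence, so (a) is unavailable.
Exception (b): the reference index is 104, below the 128 limit; a current General Registration is held — every condition holds. However, paragraphs (f)–(g) must be considered: (f) is triggered — the qualifying period is 25 days, less than the 30 days limit. (g) does not operate here (the space is used for personal purposes only), so (f) stands. So (b) is unavailable.
All of (c)'s requirements are met (the number of days the property was let is 50 days, less than the 53 days limit; a current Class 1 Certificate is held). But: (h) operates against (c): a current Provisional Approval is held. (i) would limit (h) — the coverage ratio is 51%, under the 67% limit — but (j) sets (i) aside: (j) applies — a current Standing Exemption Letter is held. (k) is not engaged (assessed value is $287,000, short of $393,500), so (j) stands. Exception (c) does not apply.
Exception (d): the baseline figure is 286, less than the 368 limit; aggregate throughput is 1,780 units, under the 2,260 units limit — every condition holds. But: (p) operates against (d): the reportable unit count is 54, less than the 66 limit. (q) is not engaged (the Provisional Certificate is not current), so (p) stands. Exception (d) does not apply.
Exception (e) does not apply: there is no Schedule 3 Clearance in force.
No exception displaces § 34.

Yes — Ines must file Form RP-3.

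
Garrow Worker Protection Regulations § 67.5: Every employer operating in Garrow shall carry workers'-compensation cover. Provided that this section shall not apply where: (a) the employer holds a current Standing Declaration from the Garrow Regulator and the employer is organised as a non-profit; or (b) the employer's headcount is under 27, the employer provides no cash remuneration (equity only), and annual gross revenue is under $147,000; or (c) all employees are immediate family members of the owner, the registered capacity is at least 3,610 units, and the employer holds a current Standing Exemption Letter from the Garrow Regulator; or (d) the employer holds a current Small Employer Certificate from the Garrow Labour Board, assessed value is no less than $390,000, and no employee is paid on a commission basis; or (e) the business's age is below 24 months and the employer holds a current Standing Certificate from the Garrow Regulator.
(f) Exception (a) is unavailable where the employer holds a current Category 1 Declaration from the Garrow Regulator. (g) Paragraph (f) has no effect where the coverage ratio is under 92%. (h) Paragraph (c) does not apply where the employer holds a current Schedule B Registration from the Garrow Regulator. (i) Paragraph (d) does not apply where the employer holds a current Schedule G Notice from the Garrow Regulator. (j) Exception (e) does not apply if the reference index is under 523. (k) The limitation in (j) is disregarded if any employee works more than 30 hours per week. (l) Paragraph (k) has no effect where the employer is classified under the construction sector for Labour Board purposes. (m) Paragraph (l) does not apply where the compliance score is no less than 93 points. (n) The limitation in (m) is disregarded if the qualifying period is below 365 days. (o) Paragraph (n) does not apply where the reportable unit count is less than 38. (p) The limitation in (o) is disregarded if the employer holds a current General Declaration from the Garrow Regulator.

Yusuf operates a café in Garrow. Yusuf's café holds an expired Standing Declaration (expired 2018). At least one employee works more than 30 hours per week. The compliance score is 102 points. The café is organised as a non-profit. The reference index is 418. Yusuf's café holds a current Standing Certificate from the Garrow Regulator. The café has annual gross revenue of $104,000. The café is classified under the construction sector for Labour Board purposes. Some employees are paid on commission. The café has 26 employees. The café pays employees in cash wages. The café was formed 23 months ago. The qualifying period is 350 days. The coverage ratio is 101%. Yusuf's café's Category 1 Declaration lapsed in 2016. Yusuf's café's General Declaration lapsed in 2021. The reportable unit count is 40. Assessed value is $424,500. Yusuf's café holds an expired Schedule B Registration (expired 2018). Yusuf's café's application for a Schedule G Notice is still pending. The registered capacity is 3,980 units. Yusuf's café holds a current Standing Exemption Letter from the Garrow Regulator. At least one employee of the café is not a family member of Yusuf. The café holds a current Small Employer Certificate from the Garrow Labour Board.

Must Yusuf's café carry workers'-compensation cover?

Exception (a) does not apply: the Standing Declaration is not current.
Exception (b) does not apply: employees are paid cash wages.
Exception (c) does not apply: at least one employee is not a family member.
Exception (d) requires that no employee is paid on a commission basis; but some employees are paid on commission, so (d) is unavailable.
Exception (e) is satisfied on its face — the business's age is 23 months, below the 24 months limit; a current Standing Certificate is held. Turning to paragraphs (j)–(p): (j) operates — the reference index is 418, under the 523 limit. (k) is engaged (at least one employee exceeds 30 hours/week), but yields to (l): (l) operates — the café is classified under the construction sector. (m) is engaged (the compliance score is 102 points, meeting the 93 points threshold), but is set aside by (n): (n) applies — the qualifying period is 350 days, below the 365 days limit. (o), which would lift (n), does not operate here — the reportable unit count is 40, not less than 38. (e) is therefore removed.
No exception displaces § 67.5.

Yes — Yusuf's café must carry workers'-compensation cover.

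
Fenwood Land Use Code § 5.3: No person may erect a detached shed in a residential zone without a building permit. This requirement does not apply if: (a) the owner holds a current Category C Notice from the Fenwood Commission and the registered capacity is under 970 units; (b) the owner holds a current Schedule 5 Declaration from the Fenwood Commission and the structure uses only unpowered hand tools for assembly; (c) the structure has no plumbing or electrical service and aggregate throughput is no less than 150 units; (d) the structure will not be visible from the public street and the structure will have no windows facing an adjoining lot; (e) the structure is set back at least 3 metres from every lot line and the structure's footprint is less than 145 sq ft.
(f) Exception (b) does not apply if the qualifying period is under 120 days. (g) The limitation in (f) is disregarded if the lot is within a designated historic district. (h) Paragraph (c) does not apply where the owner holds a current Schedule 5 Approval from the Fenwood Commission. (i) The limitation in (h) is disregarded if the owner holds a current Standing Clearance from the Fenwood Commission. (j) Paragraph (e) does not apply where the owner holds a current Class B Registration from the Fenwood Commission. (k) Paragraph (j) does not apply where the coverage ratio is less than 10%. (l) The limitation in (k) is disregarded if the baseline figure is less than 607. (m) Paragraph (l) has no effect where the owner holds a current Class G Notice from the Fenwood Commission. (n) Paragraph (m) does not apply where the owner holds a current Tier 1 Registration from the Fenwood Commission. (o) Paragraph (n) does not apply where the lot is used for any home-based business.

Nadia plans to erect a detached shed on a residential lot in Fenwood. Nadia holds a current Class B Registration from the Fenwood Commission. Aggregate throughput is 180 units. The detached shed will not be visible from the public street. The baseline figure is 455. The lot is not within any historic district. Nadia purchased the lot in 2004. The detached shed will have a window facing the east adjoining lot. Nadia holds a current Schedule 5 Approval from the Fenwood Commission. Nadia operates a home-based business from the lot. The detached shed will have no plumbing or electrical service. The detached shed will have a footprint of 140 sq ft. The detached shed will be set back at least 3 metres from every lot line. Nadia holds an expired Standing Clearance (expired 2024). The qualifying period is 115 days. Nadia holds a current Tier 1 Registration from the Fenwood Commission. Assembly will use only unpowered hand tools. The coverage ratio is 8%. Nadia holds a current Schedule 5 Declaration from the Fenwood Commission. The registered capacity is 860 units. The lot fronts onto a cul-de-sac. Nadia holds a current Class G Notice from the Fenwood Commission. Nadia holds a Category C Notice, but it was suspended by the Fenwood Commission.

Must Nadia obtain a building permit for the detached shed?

No — exception (e) applies; Nadia does not need a building permit.

Exception (a) fails — there is no Category C Notice in force.
Exception (b): a current Schedule 5 Declaration is held; assembly uses only hand tools — every condition holds. But: (f) operates against (b): the qualifying period is 115 days, under the 120 days limit. (g) does not operate here (the lot is not in a historic district), so (f) stands. So (b) is unavailable.
Exception (c) is satisfied on its face — there is no plumbing or electrical service; aggregate throughput is 180 units, meeting the 150 units threshold. But applying paragraphs (h)–(i): (h) operates against (c): a current Schedule 5 Approval is held. (i), which would lift (h), is inapplicable — no current Standing Clearance is held. So (c) is unavailable.
Exception (d) does not apply: a window faces an adjoining lot.
Exception (e)'s conditions are all satisfied: the setback is at least 3 m on every side; the structure's footprint is 140 sq ft, less than the 145 sq ft limit. Applying paragraphs (j)–(o): (j) operates (a current Class B Registration is held), but yields to (k): (k) operates against (j): the coverage ratio is 8%, less than the 10% limit. (l) applies (the baseline figure is 455, less than the 607 limit), but is itself disapplied by (m): (m) is triggered — a current Class G Notice is held. (n) applies (a current Tier 1 Registration is held), but yields to (o): (o) operates against (n): a home-based business operates on the lot. (e) remains available.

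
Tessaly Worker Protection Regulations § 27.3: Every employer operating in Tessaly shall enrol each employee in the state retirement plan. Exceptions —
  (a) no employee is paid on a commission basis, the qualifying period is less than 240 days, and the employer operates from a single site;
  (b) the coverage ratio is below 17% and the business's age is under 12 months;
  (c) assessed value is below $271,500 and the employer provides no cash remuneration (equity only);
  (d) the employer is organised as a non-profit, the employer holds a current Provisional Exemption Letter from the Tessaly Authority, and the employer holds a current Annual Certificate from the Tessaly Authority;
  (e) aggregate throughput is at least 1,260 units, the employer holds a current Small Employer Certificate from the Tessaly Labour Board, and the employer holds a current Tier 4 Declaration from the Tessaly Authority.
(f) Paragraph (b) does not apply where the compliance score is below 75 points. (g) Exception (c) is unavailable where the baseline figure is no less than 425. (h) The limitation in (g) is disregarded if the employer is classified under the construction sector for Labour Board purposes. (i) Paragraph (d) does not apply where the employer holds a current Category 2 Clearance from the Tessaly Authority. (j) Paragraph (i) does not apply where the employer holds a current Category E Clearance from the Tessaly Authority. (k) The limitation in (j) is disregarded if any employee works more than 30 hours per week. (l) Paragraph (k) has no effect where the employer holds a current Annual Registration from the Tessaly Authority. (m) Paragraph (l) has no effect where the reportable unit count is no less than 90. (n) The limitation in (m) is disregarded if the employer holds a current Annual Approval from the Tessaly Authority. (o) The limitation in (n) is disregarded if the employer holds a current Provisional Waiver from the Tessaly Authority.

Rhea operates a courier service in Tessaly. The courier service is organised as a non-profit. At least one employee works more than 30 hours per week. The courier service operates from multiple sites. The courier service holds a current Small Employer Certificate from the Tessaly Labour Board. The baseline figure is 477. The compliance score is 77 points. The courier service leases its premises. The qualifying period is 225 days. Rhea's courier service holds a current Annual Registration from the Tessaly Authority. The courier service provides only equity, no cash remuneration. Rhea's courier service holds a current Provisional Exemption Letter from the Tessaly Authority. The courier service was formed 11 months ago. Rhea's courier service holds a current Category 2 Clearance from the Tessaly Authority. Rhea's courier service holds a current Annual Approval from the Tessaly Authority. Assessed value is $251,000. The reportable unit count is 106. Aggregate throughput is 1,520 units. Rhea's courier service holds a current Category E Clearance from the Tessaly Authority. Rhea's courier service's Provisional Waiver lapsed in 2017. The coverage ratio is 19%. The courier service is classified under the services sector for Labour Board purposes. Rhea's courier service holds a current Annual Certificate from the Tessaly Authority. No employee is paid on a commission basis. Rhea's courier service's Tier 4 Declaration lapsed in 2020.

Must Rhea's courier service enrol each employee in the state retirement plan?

No — exception (d) applies; Rhea's courier service is not required to enrol each employee in the state retirement plan.

Exception (a) does not apply: the employer operates from multiple sites.
Exception (b) does not apply: the coverage ratio is 19%, not below 17%.
Exception (c): assessed value is $251,000, below the $271,500 limit; remuneration is equity-only — every condition holds. However, paragraphs (g)–(h) must be considered: (g) operates against (c): the baseline figure is 477, meeting the 425 threshold. (h), which would lift (g), is inapplicable — the courier service is classified under the services sector. So (c) is unavailable.
Exception (d): the employer is a non-profit; a current Provisional Exemption Letter is held; a current Annual Certificate is held — every condition holds. As to paragraphs (i)–(o): (i) is engaged (a current Category 2 Clearance is held), but yields to (j): (j) is engaged — a current Category E Clearance is held. (k) would limit (j) — at least one employee exceeds 30 hours/week — but (l) sets (k) aside: (l) operates — a current Annual Registration is held. (m) would limit (l) — the reportable unit count is 106, meeting the 90 threshold — but (n) sets (m) aside: (n) is engaged — a current Annual Approval is held. (o), which would lift (n), is not triggered — there is no Provisional Waiver in force. (d) remains available.
Exception (e) fails — the Tier 4 Declaration is not current.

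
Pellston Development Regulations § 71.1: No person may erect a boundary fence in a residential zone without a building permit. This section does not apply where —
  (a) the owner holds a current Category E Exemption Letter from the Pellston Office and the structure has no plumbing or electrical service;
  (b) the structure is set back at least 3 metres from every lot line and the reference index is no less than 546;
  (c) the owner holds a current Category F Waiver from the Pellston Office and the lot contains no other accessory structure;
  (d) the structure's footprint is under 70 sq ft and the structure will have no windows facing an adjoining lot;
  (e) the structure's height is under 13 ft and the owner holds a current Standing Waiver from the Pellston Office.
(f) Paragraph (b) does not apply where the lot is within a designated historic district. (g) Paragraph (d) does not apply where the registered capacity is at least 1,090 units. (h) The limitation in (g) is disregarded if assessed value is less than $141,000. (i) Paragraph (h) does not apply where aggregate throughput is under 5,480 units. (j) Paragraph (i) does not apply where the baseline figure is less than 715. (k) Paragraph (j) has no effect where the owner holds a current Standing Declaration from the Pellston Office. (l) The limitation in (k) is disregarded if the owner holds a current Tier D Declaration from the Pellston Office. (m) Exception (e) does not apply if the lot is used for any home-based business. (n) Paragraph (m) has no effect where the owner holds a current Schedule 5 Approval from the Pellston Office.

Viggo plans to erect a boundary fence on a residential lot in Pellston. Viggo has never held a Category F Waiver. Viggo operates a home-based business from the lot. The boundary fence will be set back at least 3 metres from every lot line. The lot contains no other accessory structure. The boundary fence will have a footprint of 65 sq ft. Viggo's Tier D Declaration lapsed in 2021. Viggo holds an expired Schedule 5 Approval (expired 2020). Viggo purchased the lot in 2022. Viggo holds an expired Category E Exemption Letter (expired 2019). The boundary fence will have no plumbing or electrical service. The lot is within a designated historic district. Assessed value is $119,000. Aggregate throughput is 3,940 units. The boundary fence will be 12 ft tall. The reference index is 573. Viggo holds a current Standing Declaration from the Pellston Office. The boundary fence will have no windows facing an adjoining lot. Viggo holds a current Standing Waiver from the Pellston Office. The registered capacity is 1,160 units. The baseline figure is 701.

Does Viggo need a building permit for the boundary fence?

Exception (a) requires that the owner holds a current Category E Exemption Letter from the Pellston Office; but there is no Category E Exemption Letter in force, so (a) is unavailable.
Exception (b) is satisfied on its face — the setback is at least 3 m on every side; the reference index is 573, meeting the 546 threshold. But applying paragraph (f): (f) is engaged — the lot is in a historic district. (b) is therefore removed.
Exception (c) fails — the Category F Waiver is not current.
Exception (d): the structure's footprint is 65 sq ft, under the 70 sq ft limit; no windows face an adjoining lot — every condition holds. Turning to paragraphs (g)–(l): (g) operates against (d): the registered capacity is 1,160 units, meeting the 1,090 units threshold. (h) applies (assessed value is $119,000, less than the $141,000 limit), but yields to (i): (i) operates against (h): aggregate throughput is 3,940 units, under the 5,480 units limit. (j) is triggered (the baseline figure is 701, less than the 715 limit), but is set aside by (k): (k) operates — a current Standing Declaration is held. (l) is inapplicable (no current Tier D Declaration is held), so (k) stands. So (d) is unavailable.
Exception (e): the structure's height is 12 ft, under the 13 ft limit; a current Standing Waiver is held — every condition holds. But: (m) applies — a home-based business operates on the lot. (n) is inapplicable (there is no Schedule 5 Approval in force), so (m) stands. So (e) is unavailable.
No exception displaces § 71.1.

Yes — Viggo must obtain a building permit.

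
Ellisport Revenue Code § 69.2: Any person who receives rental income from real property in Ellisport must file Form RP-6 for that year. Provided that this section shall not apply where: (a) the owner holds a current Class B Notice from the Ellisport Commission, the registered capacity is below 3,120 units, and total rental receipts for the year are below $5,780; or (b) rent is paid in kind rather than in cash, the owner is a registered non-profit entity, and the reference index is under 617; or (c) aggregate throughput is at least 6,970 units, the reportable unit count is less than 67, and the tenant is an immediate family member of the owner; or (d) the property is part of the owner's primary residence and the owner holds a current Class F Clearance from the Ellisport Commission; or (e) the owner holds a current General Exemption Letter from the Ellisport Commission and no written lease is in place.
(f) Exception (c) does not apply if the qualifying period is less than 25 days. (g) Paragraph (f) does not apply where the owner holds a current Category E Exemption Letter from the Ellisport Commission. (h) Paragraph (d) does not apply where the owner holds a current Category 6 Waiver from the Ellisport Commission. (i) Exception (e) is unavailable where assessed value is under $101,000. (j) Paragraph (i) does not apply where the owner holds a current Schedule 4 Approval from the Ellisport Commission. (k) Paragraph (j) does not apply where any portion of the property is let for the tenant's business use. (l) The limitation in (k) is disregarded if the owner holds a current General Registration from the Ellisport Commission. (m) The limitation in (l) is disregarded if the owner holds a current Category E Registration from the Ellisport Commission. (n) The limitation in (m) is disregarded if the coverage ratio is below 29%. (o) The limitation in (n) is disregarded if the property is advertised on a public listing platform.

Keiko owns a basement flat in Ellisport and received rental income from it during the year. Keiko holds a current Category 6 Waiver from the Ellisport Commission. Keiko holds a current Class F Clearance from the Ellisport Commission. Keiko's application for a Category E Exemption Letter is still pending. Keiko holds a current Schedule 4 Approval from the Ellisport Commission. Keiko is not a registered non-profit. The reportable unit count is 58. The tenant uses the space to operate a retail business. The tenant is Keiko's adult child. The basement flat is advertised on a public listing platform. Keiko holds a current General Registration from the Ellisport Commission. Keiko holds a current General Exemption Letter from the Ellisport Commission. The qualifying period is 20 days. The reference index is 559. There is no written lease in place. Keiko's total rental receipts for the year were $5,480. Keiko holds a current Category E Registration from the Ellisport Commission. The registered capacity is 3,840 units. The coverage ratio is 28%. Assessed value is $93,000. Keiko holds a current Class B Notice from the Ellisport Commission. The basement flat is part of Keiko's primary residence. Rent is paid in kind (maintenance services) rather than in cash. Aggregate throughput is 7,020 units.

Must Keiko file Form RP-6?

Yes — Keiko must file Form RP-6.

Exception (a) does not apply: the registered capacity is 3,840 units, not below 3,120 units.
Exception (b) fails — Keiko is not a registered non-profit.
Exception (c) is satisfied on its face — aggregate throughput is 7,020 units, meeting the 6,970 units threshold; the reportable unit count is 58, less than the 67 limit; the tenant is an immediate family member. However, paragraphs (f)–(g) must be considered: (f) operates against (c): the qualifying period is 20 days, less than the 25 days limit. (g), which would lift (f), is not engaged — no current Category E Exemption Letter is held. Exception (c) does not apply.
All of (d)'s requirements are met (the basement flat is part of the primary residence; a current Class F Clearance is held). But applying paragraph (h): (h) is triggered — a current Category 6 Waiver is held. Exception (d) does not apply.
Exception (e)'s conditions are all satisfied: a current General Exemption Letter is held; there is no written lease. But: (i) is engaged — assessed value is $93,000, under the $101,000 limit. (j) is triggered (a current Schedule 4 Approval is held), but is overridden by (k): (k) operates against (j): the space is let for business use. (l) applies (a current General Registration is held), but is displaced by (m): (m) operates against (l): a current Category E Registration is held. (n) applies (the coverage ratio is 28%, below the 29% limit), but is displaced by (o): (o) is triggered — the property is publicly advertised. Exception (e) does not apply.
No exception is made out. Keiko falls within the general rule.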